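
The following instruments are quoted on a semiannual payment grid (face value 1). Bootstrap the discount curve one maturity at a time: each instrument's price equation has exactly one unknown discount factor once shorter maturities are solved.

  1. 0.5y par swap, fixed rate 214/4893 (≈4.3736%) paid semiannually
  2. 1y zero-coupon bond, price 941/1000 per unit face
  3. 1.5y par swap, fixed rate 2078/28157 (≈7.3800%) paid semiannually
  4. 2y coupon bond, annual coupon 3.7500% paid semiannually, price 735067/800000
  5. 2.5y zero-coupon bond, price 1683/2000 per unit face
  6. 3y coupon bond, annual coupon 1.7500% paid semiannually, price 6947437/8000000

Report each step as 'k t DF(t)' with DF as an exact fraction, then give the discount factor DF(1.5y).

1 1/2 4893/5000
2 1 941/1000
3 3/2 8961/10000
4 2 8501/10000
5 5/2 1683/2000
6 3 4109/5000
DF(1.5y) = 8961/10000 ≈ 0.896100

step 1 [0.5y] swap r/2=107/4893: DF=(1 − 107/4893·(0))/(1+107/4893) = 4893/5000 ≈ 0.978600
step 2 [1y] zero: DF = P = 941/1000 ≈ 0.941000
step 3 [1.5y] swap r/2=1039/28157: DF=(1 − 1039/28157·(0.978600+0.941000))/(1+1039/28157) = 8961/10000 ≈ 0.896100
step 4 [2y] bond c/2=3/160: DF=(735067/800000 − 3/160·(0.978600+0.941000+0.896100))/(1+3/160) = 8501/10000 ≈ 0.850100
step 5 [2.5y] zero: DF = P = 1683/2000 ≈ 0.841500
step 6 [3y] bond c/2=7/800: DF=(6947437/8000000 − 7/800·(0.978600+0.941000+0.896100+0.850100+0.841500))/(1+7/800) = 4109/5000 ≈ 0.821800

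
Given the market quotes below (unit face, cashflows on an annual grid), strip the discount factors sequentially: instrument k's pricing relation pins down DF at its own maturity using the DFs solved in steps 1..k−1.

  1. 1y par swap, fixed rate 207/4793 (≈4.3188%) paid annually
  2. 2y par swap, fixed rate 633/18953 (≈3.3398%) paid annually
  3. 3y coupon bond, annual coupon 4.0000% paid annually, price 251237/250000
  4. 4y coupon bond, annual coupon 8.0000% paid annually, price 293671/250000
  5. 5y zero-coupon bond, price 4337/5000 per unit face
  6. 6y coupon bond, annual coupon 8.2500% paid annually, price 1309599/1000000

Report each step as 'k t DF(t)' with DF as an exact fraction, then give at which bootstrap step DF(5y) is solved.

1 1 4793/5000
2 2 9367/10000
3 3 4467/5000
4 4 8811/10000
5 5 4337/5000
6 6 108/125
DF(5y) is solved at step 5

step 1 [1y] swap r/1=207/4793: DF=(1 − 207/4793·(0))/(1+207/4793) = 4793/5000 ≈ 0.958600
step 2 [2y] swap r/1=633/18953: DF=(1 − 633/18953·(0.958600))/(1+633/18953) = 9367/10000 ≈ 0.936700
step 3 [3y] bond c/1=1/25: DF=(251237/250000 − 1/25·(0.958600+0.936700))/(1+1/25) = 4467/5000 ≈ 0.893400
step 4 [4y] bond c/1=2/25: DF=(293671/250000 − 2/25·(0.958600+0.936700+0.893400))/(1+2/25) = 8811/10000 ≈ 0.881100
step 5 [5y] zero: DF = P = 4337/5000 ≈ 0.867400
step 6 [6y] bond c/1=33/400: DF=(1309599/1000000 − 33/400·(0.958600+0.936700+0.893400+0.881100+0.867400))/(1+33/400) = 108/125 ≈ 0.864000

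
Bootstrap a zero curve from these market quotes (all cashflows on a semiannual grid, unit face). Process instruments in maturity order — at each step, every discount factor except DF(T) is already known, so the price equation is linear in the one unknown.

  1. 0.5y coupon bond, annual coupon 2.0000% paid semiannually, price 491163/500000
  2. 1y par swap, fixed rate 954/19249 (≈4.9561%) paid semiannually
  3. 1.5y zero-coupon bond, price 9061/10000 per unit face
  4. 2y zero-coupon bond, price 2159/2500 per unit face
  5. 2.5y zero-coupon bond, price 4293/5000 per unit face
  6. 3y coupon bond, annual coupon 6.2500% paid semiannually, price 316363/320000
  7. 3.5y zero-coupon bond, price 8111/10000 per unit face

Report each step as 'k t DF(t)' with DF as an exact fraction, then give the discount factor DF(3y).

1 1/2 4863/5000
2 1 9523/10000
3 3/2 9061/10000
4 2 2159/2500
5 5/2 4293/5000
6 3 8207/10000
7 7/2 8111/10000
DF(3y) = 8207/10000 ≈ 0.820700

step 1 [0.5y] bond c/2=1/100: DF=(491163/500000 − 1/100·(0))/(1+1/100) = 4863/5000 ≈ 0.972600
step 2 [1y] swap r/2=477/19249: DF=(1 − 477/19249·(0.972600))/(1+477/19249) = 9523/10000 ≈ 0.952300
step 3 [1.5y] zero: DF = P = 9061/10000 ≈ 0.906100
step 4 [2y] zero: DF = P = 2159/2500 ≈ 0.863600
step 5 [2.5y] zero: DF = P = 4293/5000 ≈ 0.858600
step 6 [3y] bond c/2=1/32: DF=(316363/320000 − 1/32·(0.972600+0.952300+0.906100+0.863600+0.858600))/(1+1/32) = 8207/10000 ≈ 0.820700
step 7 [3.5y] zero: DF = P = 8111/10000 ≈ 0.811100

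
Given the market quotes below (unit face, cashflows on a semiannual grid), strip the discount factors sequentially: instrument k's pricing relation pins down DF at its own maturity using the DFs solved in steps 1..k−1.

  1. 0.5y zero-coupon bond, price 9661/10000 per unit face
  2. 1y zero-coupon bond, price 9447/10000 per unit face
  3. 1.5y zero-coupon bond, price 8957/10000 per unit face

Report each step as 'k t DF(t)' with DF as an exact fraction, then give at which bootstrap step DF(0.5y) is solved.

step 1 [0.5y] zero: DF = P = 9661/10000 ≈ 0.966100
step 2 [1y] zero: DF = P = 9447/10000 ≈ 0.944700
step 3 [1.5y] zero: DF = P = 8957/10000 ≈ 0.895700

1 1/2 9661/10000
2 1 9447/10000
3 3/2 8957/10000
DF(0.5y) is solved at step 1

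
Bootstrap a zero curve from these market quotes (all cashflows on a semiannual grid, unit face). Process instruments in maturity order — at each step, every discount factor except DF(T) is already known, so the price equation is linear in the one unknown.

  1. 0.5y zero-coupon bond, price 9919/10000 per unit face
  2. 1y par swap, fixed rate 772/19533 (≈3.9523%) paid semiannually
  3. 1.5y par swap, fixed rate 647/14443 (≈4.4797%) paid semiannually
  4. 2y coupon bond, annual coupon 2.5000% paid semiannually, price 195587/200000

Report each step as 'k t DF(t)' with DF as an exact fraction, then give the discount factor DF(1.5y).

step 1 [0.5y] zero: DF = P = 9919/10000 ≈ 0.991900
step 2 [1y] swap r/2=386/19533: DF=(1 − 386/19533·(0.991900))/(1+386/19533) = 4807/5000 ≈ 0.961400
step 3 [1.5y] swap r/2=647/28886: DF=(1 − 647/28886·(0.991900+0.961400))/(1+647/28886) = 9353/10000 ≈ 0.935300
step 4 [2y] bond c/2=1/80: DF=(195587/200000 − 1/80·(0.991900+0.961400+0.935300))/(1+1/80) = 4651/5000 ≈ 0.930200

1 1/2 9919/10000
2 1 4807/5000
3 3/2 9353/10000
4 2 4651/5000
DF(1.5y) = 9353/10000 ≈ 0.935300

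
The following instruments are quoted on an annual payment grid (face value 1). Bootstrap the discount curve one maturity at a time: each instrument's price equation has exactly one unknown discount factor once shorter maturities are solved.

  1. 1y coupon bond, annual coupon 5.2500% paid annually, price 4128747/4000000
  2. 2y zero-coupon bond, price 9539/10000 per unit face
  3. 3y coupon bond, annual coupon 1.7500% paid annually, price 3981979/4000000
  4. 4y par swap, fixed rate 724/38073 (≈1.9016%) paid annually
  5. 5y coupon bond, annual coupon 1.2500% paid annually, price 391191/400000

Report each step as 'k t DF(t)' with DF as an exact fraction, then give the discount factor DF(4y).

step 1 [1y] bond c/1=21/400: DF=(4128747/4000000 − 21/400·(0))/(1+21/400) = 9807/10000 ≈ 0.980700
step 2 [2y] zero: DF = P = 9539/10000 ≈ 0.953900
step 3 [3y] bond c/1=7/400: DF=(3981979/4000000 − 7/400·(0.980700+0.953900))/(1+7/400) = 9451/10000 ≈ 0.945100
step 4 [4y] swap r/1=724/38073: DF=(1 − 724/38073·(0.980700+0.953900+0.945100))/(1+724/38073) = 2319/2500 ≈ 0.927600
step 5 [5y] bond c/1=1/80: DF=(391191/400000 − 1/80·(0.980700+0.953900+0.945100+0.927600))/(1+1/80) = 9189/10000 ≈ 0.918900

1 1 9807/10000
2 2 9539/10000
3 3 9451/10000
4 4 2319/2500
5 5 9189/10000
DF(4y) = 2319/2500 ≈ 0.927600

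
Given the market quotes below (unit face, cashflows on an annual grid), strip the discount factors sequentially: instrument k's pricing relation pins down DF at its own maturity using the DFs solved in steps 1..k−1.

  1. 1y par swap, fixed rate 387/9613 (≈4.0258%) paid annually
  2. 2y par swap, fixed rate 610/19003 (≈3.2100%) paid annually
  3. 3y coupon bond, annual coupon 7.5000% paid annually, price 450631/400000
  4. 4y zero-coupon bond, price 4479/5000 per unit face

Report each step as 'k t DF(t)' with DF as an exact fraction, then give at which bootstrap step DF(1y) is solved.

step 1 [1y] swap r/1=387/9613: DF=(1 − 387/9613·(0))/(1+387/9613) = 9613/10000 ≈ 0.961300
step 2 [2y] swap r/1=610/19003: DF=(1 − 610/19003·(0.961300))/(1+610/19003) = 939/1000 ≈ 0.939000
step 3 [3y] bond c/1=3/40: DF=(450631/400000 − 3/40·(0.961300+0.939000))/(1+3/40) = 4577/5000 ≈ 0.915400
step 4 [4y] zero: DF = P = 4479/5000 ≈ 0.895800

1 1 9613/10000
2 2 939/1000
3 3 4577/5000
4 4 4479/5000
DF(1y) is solved at step 1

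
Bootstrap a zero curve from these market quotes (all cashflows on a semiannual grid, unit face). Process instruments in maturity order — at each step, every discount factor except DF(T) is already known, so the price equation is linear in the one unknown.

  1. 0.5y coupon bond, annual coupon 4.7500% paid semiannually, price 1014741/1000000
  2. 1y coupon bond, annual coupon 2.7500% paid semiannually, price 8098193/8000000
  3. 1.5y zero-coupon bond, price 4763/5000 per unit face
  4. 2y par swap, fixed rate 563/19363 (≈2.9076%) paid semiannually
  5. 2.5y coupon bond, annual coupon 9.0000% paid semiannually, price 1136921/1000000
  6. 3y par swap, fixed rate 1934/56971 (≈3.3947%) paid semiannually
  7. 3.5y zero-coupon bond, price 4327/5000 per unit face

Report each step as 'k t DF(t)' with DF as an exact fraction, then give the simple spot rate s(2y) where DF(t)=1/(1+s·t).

1 1/2 1239/1250
2 1 9851/10000
3 3/2 4763/5000
4 2 9437/10000
5 5/2 2303/2500
6 3 9033/10000
7 7/2 4327/5000
s(2y) = (1/(9437/10000) − 1)/(2) = 563/18874 ≈ 2.9829%

step 1 [0.5y] bond c/2=19/800: DF=(1014741/1000000 − 19/800·(0))/(1+19/800) = 1239/1250 ≈ 0.991200
step 2 [1y] bond c/2=11/800: DF=(8098193/8000000 − 11/800·(0.991200))/(1+11/800) = 9851/10000 ≈ 0.985100
step 3 [1.5y] zero: DF = P = 4763/5000 ≈ 0.952600
step 4 [2y] swap r/2=563/38726: DF=(1 − 563/38726·(0.991200+0.985100+0.952600))/(1+563/38726) = 9437/10000 ≈ 0.943700
step 5 [2.5y] bond c/2=9/200: DF=(1136921/1000000 − 9/200·(0.991200+0.985100+0.952600+0.943700))/(1+9/200) = 2303/2500 ≈ 0.921200
step 6 [3y] swap r/2=967/56971: DF=(1 − 967/56971·(0.991200+0.985100+0.952600+0.943700+0.921200))/(1+967/56971) = 9033/10000 ≈ 0.903300
step 7 [3.5y] zero: DF = P = 4327/5000 ≈ 0.865400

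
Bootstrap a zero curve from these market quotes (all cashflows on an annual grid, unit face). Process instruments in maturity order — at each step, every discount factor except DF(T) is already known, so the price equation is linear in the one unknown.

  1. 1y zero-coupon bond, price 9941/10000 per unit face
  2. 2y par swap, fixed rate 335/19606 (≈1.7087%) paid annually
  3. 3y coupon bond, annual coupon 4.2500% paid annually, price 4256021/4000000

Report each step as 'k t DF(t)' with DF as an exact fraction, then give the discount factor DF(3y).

step 1 [1y] zero: DF = P = 9941/10000 ≈ 0.994100
step 2 [2y] swap r/1=335/19606: DF=(1 − 335/19606·(0.994100))/(1+335/19606) = 1933/2000 ≈ 0.966500
step 3 [3y] bond c/1=17/400: DF=(4256021/4000000 − 17/400·(0.994100+0.966500))/(1+17/400) = 9407/10000 ≈ 0.940700

1 1 9941/10000
2 2 1933/2000
3 3 9407/10000
DF(3y) = 9407/10000 ≈ 0.940700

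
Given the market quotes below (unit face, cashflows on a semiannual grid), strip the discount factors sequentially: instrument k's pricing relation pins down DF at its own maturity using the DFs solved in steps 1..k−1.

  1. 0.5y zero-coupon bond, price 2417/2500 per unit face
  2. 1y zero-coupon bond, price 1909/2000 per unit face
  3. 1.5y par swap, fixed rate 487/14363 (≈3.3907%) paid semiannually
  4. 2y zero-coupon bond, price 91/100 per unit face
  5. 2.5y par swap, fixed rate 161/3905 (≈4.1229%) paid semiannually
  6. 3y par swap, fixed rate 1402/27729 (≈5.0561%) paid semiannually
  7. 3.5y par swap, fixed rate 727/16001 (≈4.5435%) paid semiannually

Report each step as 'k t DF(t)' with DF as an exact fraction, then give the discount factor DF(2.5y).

1 1/2 2417/2500
2 1 1909/2000
3 3/2 9513/10000
4 2 91/100
5 5/2 4517/5000
6 3 4299/5000
7 7/2 4273/5000
DF(2.5y) = 4517/5000 ≈ 0.903400

step 1 [0.5y] zero: DF = P = 2417/2500 ≈ 0.966800
step 2 [1y] zero: DF = P = 1909/2000 ≈ 0.954500
step 3 [1.5y] swap r/2=487/28726: DF=(1 − 487/28726·(0.966800+0.954500))/(1+487/28726) = 9513/10000 ≈ 0.951300
step 4 [2y] zero: DF = P = 91/100 ≈ 0.910000
step 5 [2.5y] swap r/2=161/7810: DF=(1 − 161/7810·(0.966800+0.954500+0.951300+0.910000))/(1+161/7810) = 4517/5000 ≈ 0.903400
step 6 [3y] swap r/2=701/27729: DF=(1 − 701/27729·(0.966800+0.954500+0.951300+0.910000+0.903400))/(1+701/27729) = 4299/5000 ≈ 0.859800
step 7 [3.5y] swap r/2=727/32002: DF=(1 − 727/32002·(0.966800+0.954500+0.951300+0.910000+0.903400+0.859800))/(1+727/32002) = 4273/5000 ≈ 0.854600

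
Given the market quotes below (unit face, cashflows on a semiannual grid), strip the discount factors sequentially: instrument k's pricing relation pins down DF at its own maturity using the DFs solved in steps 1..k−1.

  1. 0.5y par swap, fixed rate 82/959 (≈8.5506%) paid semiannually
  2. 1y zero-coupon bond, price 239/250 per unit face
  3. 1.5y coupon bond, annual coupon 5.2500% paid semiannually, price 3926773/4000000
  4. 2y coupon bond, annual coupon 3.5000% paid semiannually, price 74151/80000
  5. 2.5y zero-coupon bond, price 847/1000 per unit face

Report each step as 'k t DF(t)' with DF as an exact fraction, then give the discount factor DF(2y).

step 1 [0.5y] swap r/2=41/959: DF=(1 − 41/959·(0))/(1+41/959) = 959/1000 ≈ 0.959000
step 2 [1y] zero: DF = P = 239/250 ≈ 0.956000
step 3 [1.5y] bond c/2=21/800: DF=(3926773/4000000 − 21/800·(0.959000+0.956000))/(1+21/800) = 2269/2500 ≈ 0.907600
step 4 [2y] bond c/2=7/400: DF=(74151/80000 − 7/400·(0.959000+0.956000+0.907600))/(1+7/400) = 539/625 ≈ 0.862400
step 5 [2.5y] zero: DF = P = 847/1000 ≈ 0.847000

1 1/2 959/1000
2 1 239/250
3 3/2 2269/2500
4 2 539/625
5 5/2 847/1000
DF(2y) = 539/625 ≈ 0.862400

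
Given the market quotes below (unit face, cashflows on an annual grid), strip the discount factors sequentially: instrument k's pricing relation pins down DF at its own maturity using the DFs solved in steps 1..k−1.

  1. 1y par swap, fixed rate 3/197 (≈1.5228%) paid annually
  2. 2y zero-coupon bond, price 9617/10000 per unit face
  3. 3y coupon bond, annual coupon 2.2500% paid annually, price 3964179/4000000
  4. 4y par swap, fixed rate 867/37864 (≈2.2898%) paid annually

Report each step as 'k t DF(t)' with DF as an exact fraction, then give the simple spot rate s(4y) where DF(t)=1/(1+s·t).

step 1 [1y] swap r/1=3/197: DF=(1 − 3/197·(0))/(1+3/197) = 197/200 ≈ 0.985000
step 2 [2y] zero: DF = P = 9617/10000 ≈ 0.961700
step 3 [3y] bond c/1=9/400: DF=(3964179/4000000 − 9/400·(0.985000+0.961700))/(1+9/400) = 579/625 ≈ 0.926400
step 4 [4y] swap r/1=867/37864: DF=(1 − 867/37864·(0.985000+0.961700+0.926400))/(1+867/37864) = 9133/10000 ≈ 0.913300

1 1 197/200
2 2 9617/10000
3 3 579/625
4 4 9133/10000
s(4y) = (1/(9133/10000) − 1)/(4) = 867/36532 ≈ 2.3733%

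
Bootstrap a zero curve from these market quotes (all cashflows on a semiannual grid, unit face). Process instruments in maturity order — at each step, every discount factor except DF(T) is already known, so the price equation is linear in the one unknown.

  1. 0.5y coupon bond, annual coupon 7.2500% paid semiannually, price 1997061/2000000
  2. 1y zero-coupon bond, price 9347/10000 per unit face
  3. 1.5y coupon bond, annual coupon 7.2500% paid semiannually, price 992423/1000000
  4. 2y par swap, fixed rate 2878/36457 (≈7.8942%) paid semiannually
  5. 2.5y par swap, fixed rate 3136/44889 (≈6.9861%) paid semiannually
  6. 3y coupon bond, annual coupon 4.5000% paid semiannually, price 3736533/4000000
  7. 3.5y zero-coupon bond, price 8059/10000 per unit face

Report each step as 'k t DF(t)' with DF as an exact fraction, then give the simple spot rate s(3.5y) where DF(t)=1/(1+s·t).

1 1/2 2409/2500
2 1 9347/10000
3 3/2 8913/10000
4 2 8561/10000
5 5/2 527/625
6 3 2037/2500
7 7/2 8059/10000
s(3.5y) = (1/(8059/10000) − 1)/(7/2) = 3882/56413 ≈ 6.8814%

step 1 [0.5y] bond c/2=29/800: DF=(1997061/2000000 − 29/800·(0))/(1+29/800) = 2409/2500 ≈ 0.963600
step 2 [1y] zero: DF = P = 9347/10000 ≈ 0.934700
step 3 [1.5y] bond c/2=29/800: DF=(992423/1000000 − 29/800·(0.963600+0.934700))/(1+29/800) = 8913/10000 ≈ 0.891300
step 4 [2y] swap r/2=1439/36457: DF=(1 − 1439/36457·(0.963600+0.934700+0.891300))/(1+1439/36457) = 8561/10000 ≈ 0.856100
step 5 [2.5y] swap r/2=1568/44889: DF=(1 − 1568/44889·(0.963600+0.934700+0.891300+0.856100))/(1+1568/44889) = 527/625 ≈ 0.843200
step 6 [3y] bond c/2=9/400: DF=(3736533/4000000 − 9/400·(0.963600+0.934700+0.891300+0.856100+0.843200))/(1+9/400) = 2037/2500 ≈ 0.814800
step 7 [3.5y] zero: DF = P = 8059/10000 ≈ 0.805900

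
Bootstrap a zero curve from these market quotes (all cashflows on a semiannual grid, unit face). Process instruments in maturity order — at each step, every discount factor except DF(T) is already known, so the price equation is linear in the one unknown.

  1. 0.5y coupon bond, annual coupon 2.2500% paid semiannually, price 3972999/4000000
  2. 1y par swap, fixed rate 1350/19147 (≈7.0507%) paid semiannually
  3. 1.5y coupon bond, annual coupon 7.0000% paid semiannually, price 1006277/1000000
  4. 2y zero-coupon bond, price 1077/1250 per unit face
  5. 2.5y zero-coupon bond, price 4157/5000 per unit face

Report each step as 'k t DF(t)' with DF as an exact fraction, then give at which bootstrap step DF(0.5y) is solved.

step 1 [0.5y] bond c/2=9/800: DF=(3972999/4000000 − 9/800·(0))/(1+9/800) = 4911/5000 ≈ 0.982200
step 2 [1y] swap r/2=675/19147: DF=(1 − 675/19147·(0.982200))/(1+675/19147) = 373/400 ≈ 0.932500
step 3 [1.5y] bond c/2=7/200: DF=(1006277/1000000 − 7/200·(0.982200+0.932500))/(1+7/200) = 363/400 ≈ 0.907500
step 4 [2y] zero: DF = P = 1077/1250 ≈ 0.861600
step 5 [2.5y] zero: DF = P = 4157/5000 ≈ 0.831400

1 1/2 4911/5000
2 1 373/400
3 3/2 363/400
4 2 1077/1250
5 5/2 4157/5000
DF(0.5y) is solved at step 1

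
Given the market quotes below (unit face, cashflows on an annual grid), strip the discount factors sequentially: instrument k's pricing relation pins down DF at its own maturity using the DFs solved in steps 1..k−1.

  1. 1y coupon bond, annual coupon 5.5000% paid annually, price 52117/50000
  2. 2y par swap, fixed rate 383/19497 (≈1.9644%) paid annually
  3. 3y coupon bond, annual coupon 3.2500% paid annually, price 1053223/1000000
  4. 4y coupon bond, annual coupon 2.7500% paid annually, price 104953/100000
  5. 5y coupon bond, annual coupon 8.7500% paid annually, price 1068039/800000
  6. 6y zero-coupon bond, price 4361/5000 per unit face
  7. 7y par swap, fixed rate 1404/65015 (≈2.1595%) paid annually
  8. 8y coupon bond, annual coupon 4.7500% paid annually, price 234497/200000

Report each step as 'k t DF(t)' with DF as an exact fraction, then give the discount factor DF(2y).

step 1 [1y] bond c/1=11/200: DF=(52117/50000 − 11/200·(0))/(1+11/200) = 247/250 ≈ 0.988000
step 2 [2y] swap r/1=383/19497: DF=(1 − 383/19497·(0.988000))/(1+383/19497) = 9617/10000 ≈ 0.961700
step 3 [3y] bond c/1=13/400: DF=(1053223/1000000 − 13/400·(0.988000+0.961700))/(1+13/400) = 9587/10000 ≈ 0.958700
step 4 [4y] bond c/1=11/400: DF=(104953/100000 − 11/400·(0.988000+0.961700+0.958700))/(1+11/400) = 2359/2500 ≈ 0.943600
step 5 [5y] bond c/1=7/80: DF=(1068039/800000 − 7/80·(0.988000+0.961700+0.958700+0.943600))/(1+7/80) = 9177/10000 ≈ 0.917700
step 6 [6y] zero: DF = P = 4361/5000 ≈ 0.872200
step 7 [7y] swap r/1=1404/65015: DF=(1 − 1404/65015·(0.988000+0.961700+0.958700+0.943600+0.917700+0.872200))/(1+1404/65015) = 2149/2500 ≈ 0.859600
step 8 [8y] bond c/1=19/400: DF=(234497/200000 − 19/400·(0.988000+0.961700+0.958700+0.943600+0.917700+0.872200+0.859600))/(1+19/400) = 1649/2000 ≈ 0.824500

1 1 247/250
2 2 9617/10000
3 3 9587/10000
4 4 2359/2500
5 5 9177/10000
6 6 4361/5000
7 7 2149/2500
8 8 1649/2000
DF(2y) = 9617/10000 ≈ 0.961700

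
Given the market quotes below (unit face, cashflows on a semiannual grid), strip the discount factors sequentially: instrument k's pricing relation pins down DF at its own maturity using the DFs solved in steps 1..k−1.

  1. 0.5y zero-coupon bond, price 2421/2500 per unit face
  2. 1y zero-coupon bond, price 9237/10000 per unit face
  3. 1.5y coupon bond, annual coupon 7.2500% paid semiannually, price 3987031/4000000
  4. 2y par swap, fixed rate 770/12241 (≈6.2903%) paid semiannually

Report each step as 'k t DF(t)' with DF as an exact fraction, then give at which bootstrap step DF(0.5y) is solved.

step 1 [0.5y] zero: DF = P = 2421/2500 ≈ 0.968400
step 2 [1y] zero: DF = P = 9237/10000 ≈ 0.923700
step 3 [1.5y] bond c/2=29/800: DF=(3987031/4000000 − 29/800·(0.968400+0.923700))/(1+29/800) = 8957/10000 ≈ 0.895700
step 4 [2y] swap r/2=385/12241: DF=(1 − 385/12241·(0.968400+0.923700+0.895700))/(1+385/12241) = 1769/2000 ≈ 0.884500

1 1/2 2421/2500
2 1 9237/10000
3 3/2 8957/10000
4 2 1769/2000
DF(0.5y) is solved at step 1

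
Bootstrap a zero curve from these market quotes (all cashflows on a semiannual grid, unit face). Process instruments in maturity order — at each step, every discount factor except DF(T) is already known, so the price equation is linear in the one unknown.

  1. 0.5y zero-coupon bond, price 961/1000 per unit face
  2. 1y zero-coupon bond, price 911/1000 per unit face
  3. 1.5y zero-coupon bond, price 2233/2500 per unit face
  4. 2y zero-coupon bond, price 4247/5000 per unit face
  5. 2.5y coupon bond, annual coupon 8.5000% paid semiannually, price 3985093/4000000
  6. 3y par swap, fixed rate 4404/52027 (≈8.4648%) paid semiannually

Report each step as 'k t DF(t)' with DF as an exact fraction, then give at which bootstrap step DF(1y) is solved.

step 1 [0.5y] zero: DF = P = 961/1000 ≈ 0.961000
step 2 [1y] zero: DF = P = 911/1000 ≈ 0.911000
step 3 [1.5y] zero: DF = P = 2233/2500 ≈ 0.893200
step 4 [2y] zero: DF = P = 4247/5000 ≈ 0.849400
step 5 [2.5y] bond c/2=17/400: DF=(3985093/4000000 − 17/400·(0.961000+0.911000+0.893200+0.849400))/(1+17/400) = 8083/10000 ≈ 0.808300
step 6 [3y] swap r/2=2202/52027: DF=(1 − 2202/52027·(0.961000+0.911000+0.893200+0.849400+0.808300))/(1+2202/52027) = 3899/5000 ≈ 0.779800

1 1/2 961/1000
2 1 911/1000
3 3/2 2233/2500
4 2 4247/5000
5 5/2 8083/10000
6 3 3899/5000
DF(1y) is solved at step 2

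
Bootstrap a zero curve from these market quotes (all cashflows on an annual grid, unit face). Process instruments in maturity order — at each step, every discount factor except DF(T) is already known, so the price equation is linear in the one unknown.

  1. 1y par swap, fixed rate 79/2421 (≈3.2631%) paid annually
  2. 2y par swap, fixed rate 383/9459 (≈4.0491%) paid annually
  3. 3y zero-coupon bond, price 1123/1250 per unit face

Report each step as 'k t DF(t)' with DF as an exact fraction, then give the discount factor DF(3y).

1 1 2421/2500
2 2 4617/5000
3 3 1123/1250
DF(3y) = 1123/1250 ≈ 0.898400

step 1 [1y] swap r/1=79/2421: DF=(1 − 79/2421·(0))/(1+79/2421) = 2421/2500 ≈ 0.968400
step 2 [2y] swap r/1=383/9459: DF=(1 − 383/9459·(0.968400))/(1+383/9459) = 4617/5000 ≈ 0.923400
step 3 [3y] zero: DF = P = 1123/1250 ≈ 0.898400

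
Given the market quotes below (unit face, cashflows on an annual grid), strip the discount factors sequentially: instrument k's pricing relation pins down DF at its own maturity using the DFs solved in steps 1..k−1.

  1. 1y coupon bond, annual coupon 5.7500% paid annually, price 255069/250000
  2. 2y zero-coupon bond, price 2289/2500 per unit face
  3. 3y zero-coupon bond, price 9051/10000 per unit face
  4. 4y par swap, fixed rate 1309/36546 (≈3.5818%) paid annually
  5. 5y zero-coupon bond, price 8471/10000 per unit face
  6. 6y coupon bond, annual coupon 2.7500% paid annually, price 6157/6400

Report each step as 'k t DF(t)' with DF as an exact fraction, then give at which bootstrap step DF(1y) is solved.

step 1 [1y] bond c/1=23/400: DF=(255069/250000 − 23/400·(0))/(1+23/400) = 603/625 ≈ 0.964800
step 2 [2y] zero: DF = P = 2289/2500 ≈ 0.915600
step 3 [3y] zero: DF = P = 9051/10000 ≈ 0.905100
step 4 [4y] swap r/1=1309/36546: DF=(1 − 1309/36546·(0.964800+0.915600+0.905100))/(1+1309/36546) = 8691/10000 ≈ 0.869100
step 5 [5y] zero: DF = P = 8471/10000 ≈ 0.847100
step 6 [6y] bond c/1=11/400: DF=(6157/6400 − 11/400·(0.964800+0.915600+0.905100+0.869100+0.847100))/(1+11/400) = 4079/5000 ≈ 0.815800

1 1 603/625
2 2 2289/2500
3 3 9051/10000
4 4 8691/10000
5 5 8471/10000
6 6 4079/5000
DF(1y) is solved at step 1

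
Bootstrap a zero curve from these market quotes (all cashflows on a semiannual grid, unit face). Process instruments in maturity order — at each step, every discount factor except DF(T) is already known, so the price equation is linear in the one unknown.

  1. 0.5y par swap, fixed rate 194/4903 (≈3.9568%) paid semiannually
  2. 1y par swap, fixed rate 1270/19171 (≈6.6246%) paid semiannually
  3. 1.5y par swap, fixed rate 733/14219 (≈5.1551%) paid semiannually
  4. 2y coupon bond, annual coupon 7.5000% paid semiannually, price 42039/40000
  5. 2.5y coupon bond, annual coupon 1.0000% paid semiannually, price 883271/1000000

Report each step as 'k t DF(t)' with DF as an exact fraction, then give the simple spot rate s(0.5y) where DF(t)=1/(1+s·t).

step 1 [0.5y] swap r/2=97/4903: DF=(1 − 97/4903·(0))/(1+97/4903) = 4903/5000 ≈ 0.980600
step 2 [1y] swap r/2=635/19171: DF=(1 − 635/19171·(0.980600))/(1+635/19171) = 1873/2000 ≈ 0.936500
step 3 [1.5y] swap r/2=733/28438: DF=(1 − 733/28438·(0.980600+0.936500))/(1+733/28438) = 9267/10000 ≈ 0.926700
step 4 [2y] bond c/2=3/80: DF=(42039/40000 − 3/80·(0.980600+0.936500+0.926700))/(1+3/80) = 4551/5000 ≈ 0.910200
step 5 [2.5y] bond c/2=1/200: DF=(883271/1000000 − 1/200·(0.980600+0.936500+0.926700+0.910200))/(1+1/200) = 4301/5000 ≈ 0.860200

1 1/2 4903/5000
2 1 1873/2000
3 3/2 9267/10000
4 2 4551/5000
5 5/2 4301/5000
s(0.5y) = (1/(4903/5000) − 1)/(1/2) = 194/4903 ≈ 3.9568%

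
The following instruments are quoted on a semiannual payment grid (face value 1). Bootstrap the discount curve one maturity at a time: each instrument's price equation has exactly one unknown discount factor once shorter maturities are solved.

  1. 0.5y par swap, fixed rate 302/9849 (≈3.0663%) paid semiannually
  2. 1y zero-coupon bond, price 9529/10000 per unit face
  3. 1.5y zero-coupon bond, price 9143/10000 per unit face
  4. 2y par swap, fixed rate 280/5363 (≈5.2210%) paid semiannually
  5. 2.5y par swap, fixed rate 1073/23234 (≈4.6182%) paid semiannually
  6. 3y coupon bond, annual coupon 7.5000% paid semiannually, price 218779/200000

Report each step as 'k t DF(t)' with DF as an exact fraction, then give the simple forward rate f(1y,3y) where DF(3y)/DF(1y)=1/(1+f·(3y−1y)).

1 1/2 9849/10000
2 1 9529/10000
3 3/2 9143/10000
4 2 451/500
5 5/2 8927/10000
6 3 554/625
f(1y,3y) = ((9529/10000)/(554/625) − 1)/(2) = 665/17728 ≈ 3.7511%

step 1 [0.5y] swap r/2=151/9849: DF=(1 − 151/9849·(0))/(1+151/9849) = 9849/10000 ≈ 0.984900
step 2 [1y] zero: DF = P = 9529/10000 ≈ 0.952900
step 3 [1.5y] zero: DF = P = 9143/10000 ≈ 0.914300
step 4 [2y] swap r/2=140/5363: DF=(1 − 140/5363·(0.984900+0.952900+0.914300))/(1+140/5363) = 451/500 ≈ 0.902000
step 5 [2.5y] swap r/2=1073/46468: DF=(1 − 1073/46468·(0.984900+0.952900+0.914300+0.902000))/(1+1073/46468) = 8927/10000 ≈ 0.892700
step 6 [3y] bond c/2=3/80: DF=(218779/200000 − 3/80·(0.984900+0.952900+0.914300+0.902000+0.892700))/(1+3/80) = 554/625 ≈ 0.886400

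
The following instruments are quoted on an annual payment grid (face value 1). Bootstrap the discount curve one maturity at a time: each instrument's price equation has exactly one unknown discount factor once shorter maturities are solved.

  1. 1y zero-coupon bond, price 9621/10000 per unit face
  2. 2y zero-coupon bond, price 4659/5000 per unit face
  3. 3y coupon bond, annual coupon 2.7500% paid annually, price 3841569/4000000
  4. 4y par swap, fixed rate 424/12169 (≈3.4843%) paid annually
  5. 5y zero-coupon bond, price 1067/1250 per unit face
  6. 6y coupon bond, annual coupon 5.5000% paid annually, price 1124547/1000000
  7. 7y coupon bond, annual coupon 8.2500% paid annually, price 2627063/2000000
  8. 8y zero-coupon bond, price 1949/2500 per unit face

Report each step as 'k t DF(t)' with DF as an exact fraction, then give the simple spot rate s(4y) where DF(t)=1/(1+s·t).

step 1 [1y] zero: DF = P = 9621/10000 ≈ 0.962100
step 2 [2y] zero: DF = P = 4659/5000 ≈ 0.931800
step 3 [3y] bond c/1=11/400: DF=(3841569/4000000 − 11/400·(0.962100+0.931800))/(1+11/400) = 221/250 ≈ 0.884000
step 4 [4y] swap r/1=424/12169: DF=(1 − 424/12169·(0.962100+0.931800+0.884000))/(1+424/12169) = 1091/1250 ≈ 0.872800
step 5 [5y] zero: DF = P = 1067/1250 ≈ 0.853600
step 6 [6y] bond c/1=11/200: DF=(1124547/1000000 − 11/200·(0.962100+0.931800+0.884000+0.872800+0.853600))/(1+11/200) = 8311/10000 ≈ 0.831100
step 7 [7y] bond c/1=33/400: DF=(2627063/2000000 − 33/400·(0.962100+0.931800+0.884000+0.872800+0.853600+0.831100))/(1+33/400) = 2017/2500 ≈ 0.806800
step 8 [8y] zero: DF = P = 1949/2500 ≈ 0.779600

1 1 9621/10000
2 2 4659/5000
3 3 221/250
4 4 1091/1250
5 5 1067/1250
6 6 8311/10000
7 7 2017/2500
8 8 1949/2500
s(4y) = (1/(1091/1250) − 1)/(4) = 159/4364 ≈ 3.6434%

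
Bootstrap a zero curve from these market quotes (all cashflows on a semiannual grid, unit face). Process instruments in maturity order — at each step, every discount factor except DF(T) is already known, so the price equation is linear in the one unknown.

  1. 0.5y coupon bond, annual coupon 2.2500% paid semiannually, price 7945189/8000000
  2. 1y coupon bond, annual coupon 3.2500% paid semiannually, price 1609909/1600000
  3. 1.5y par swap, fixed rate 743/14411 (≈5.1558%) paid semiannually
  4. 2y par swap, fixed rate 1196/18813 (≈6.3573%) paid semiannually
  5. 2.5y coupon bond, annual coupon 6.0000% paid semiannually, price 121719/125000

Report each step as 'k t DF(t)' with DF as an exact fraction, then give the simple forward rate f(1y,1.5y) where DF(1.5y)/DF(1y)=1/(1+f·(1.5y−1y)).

1 1/2 9821/10000
2 1 609/625
3 3/2 9257/10000
4 2 2201/2500
5 5/2 4179/5000
f(1y,1.5y) = ((609/625)/(9257/10000) − 1)/(1/2) = 974/9257 ≈ 10.5218%

step 1 [0.5y] bond c/2=9/800: DF=(7945189/8000000 − 9/800·(0))/(1+9/800) = 9821/10000 ≈ 0.982100
step 2 [1y] bond c/2=13/800: DF=(1609909/1600000 − 13/800·(0.982100))/(1+13/800) = 609/625 ≈ 0.974400
step 3 [1.5y] swap r/2=743/28822: DF=(1 − 743/28822·(0.982100+0.974400))/(1+743/28822) = 9257/10000 ≈ 0.925700
step 4 [2y] swap r/2=598/18813: DF=(1 − 598/18813·(0.982100+0.974400+0.925700))/(1+598/18813) = 2201/2500 ≈ 0.880400
step 5 [2.5y] bond c/2=3/100: DF=(121719/125000 − 3/100·(0.982100+0.974400+0.925700+0.880400))/(1+3/100) = 4179/5000 ≈ 0.835800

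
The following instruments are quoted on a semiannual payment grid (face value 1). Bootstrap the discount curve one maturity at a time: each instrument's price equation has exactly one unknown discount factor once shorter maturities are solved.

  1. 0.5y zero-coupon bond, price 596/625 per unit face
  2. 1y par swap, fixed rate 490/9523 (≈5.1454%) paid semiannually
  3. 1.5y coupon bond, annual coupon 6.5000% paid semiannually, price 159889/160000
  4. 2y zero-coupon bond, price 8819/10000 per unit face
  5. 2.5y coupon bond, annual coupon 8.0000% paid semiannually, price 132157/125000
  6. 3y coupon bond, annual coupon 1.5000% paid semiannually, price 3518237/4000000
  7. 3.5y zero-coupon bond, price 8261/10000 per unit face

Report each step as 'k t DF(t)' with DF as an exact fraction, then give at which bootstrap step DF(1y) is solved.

step 1 [0.5y] zero: DF = P = 596/625 ≈ 0.953600
step 2 [1y] swap r/2=245/9523: DF=(1 − 245/9523·(0.953600))/(1+245/9523) = 951/1000 ≈ 0.951000
step 3 [1.5y] bond c/2=13/400: DF=(159889/160000 − 13/400·(0.953600+0.951000))/(1+13/400) = 9079/10000 ≈ 0.907900
step 4 [2y] zero: DF = P = 8819/10000 ≈ 0.881900
step 5 [2.5y] bond c/2=1/25: DF=(132157/125000 − 1/25·(0.953600+0.951000+0.907900+0.881900))/(1+1/25) = 1749/2000 ≈ 0.874500
step 6 [3y] bond c/2=3/400: DF=(3518237/4000000 − 3/400·(0.953600+0.951000+0.907900+0.881900+0.874500))/(1+3/400) = 839/1000 ≈ 0.839000
step 7 [3.5y] zero: DF = P = 8261/10000 ≈ 0.826100

1 1/2 596/625
2 1 951/1000
3 3/2 9079/10000
4 2 8819/10000
5 5/2 1749/2000
6 3 839/1000
7 7/2 8261/10000
DF(1y) is solved at step 2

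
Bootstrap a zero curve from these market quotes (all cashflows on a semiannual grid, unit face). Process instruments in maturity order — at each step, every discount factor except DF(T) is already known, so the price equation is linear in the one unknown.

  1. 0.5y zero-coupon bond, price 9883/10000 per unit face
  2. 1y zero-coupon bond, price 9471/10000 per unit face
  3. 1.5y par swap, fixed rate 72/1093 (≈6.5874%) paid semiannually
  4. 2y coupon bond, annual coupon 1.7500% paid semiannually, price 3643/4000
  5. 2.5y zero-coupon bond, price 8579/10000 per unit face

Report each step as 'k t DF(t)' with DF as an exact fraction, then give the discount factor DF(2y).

1 1/2 9883/10000
2 1 9471/10000
3 3/2 1133/1250
4 2 4391/5000
5 5/2 8579/10000
DF(2y) = 4391/5000 ≈ 0.878200

step 1 [0.5y] zero: DF = P = 9883/10000 ≈ 0.988300
step 2 [1y] zero: DF = P = 9471/10000 ≈ 0.947100
step 3 [1.5y] swap r/2=36/1093: DF=(1 − 36/1093·(0.988300+0.947100))/(1+36/1093) = 1133/1250 ≈ 0.906400
step 4 [2y] bond c/2=7/800: DF=(3643/4000 − 7/800·(0.988300+0.947100+0.906400))/(1+7/800) = 4391/5000 ≈ 0.878200
step 5 [2.5y] zero: DF = P = 8579/10000 ≈ 0.857900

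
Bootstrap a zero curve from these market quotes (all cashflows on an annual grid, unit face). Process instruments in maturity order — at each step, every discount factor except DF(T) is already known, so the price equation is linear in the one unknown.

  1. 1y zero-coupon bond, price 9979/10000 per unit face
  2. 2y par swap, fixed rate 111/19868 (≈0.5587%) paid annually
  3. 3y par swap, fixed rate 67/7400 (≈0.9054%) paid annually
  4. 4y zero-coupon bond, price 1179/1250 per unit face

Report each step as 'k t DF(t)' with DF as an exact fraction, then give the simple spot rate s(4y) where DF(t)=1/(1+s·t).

1 1 9979/10000
2 2 9889/10000
3 3 2433/2500
4 4 1179/1250
s(4y) = (1/(1179/1250) − 1)/(4) = 71/4716 ≈ 1.5055%

step 1 [1y] zero: DF = P = 9979/10000 ≈ 0.997900
step 2 [2y] swap r/1=111/19868: DF=(1 − 111/19868·(0.997900))/(1+111/19868) = 9889/10000 ≈ 0.988900
step 3 [3y] swap r/1=67/7400: DF=(1 − 67/7400·(0.997900+0.988900))/(1+67/7400) = 2433/2500 ≈ 0.973200
step 4 [4y] zero: DF = P = 1179/1250 ≈ 0.943200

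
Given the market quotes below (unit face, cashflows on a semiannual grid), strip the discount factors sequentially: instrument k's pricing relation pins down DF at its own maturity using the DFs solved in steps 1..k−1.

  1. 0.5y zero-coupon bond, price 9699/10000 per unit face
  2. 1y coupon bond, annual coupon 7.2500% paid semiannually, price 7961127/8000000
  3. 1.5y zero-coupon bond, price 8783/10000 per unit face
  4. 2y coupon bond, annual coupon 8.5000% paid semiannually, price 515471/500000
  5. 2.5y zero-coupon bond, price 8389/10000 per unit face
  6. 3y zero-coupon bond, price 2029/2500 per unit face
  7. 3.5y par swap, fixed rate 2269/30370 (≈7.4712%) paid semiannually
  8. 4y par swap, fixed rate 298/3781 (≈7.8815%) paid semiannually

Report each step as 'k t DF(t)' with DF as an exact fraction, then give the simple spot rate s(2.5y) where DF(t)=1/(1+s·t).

step 1 [0.5y] zero: DF = P = 9699/10000 ≈ 0.969900
step 2 [1y] bond c/2=29/800: DF=(7961127/8000000 − 29/800·(0.969900))/(1+29/800) = 579/625 ≈ 0.926400
step 3 [1.5y] zero: DF = P = 8783/10000 ≈ 0.878300
step 4 [2y] bond c/2=17/400: DF=(515471/500000 − 17/400·(0.969900+0.926400+0.878300))/(1+17/400) = 4379/5000 ≈ 0.875800
step 5 [2.5y] zero: DF = P = 8389/10000 ≈ 0.838900
step 6 [3y] zero: DF = P = 2029/2500 ≈ 0.811600
step 7 [3.5y] swap r/2=2269/60740: DF=(1 − 2269/60740·(0.969900+0.926400+0.878300+0.875800+0.838900+0.811600))/(1+2269/60740) = 7731/10000 ≈ 0.773100
step 8 [4y] swap r/2=149/3781: DF=(1 − 149/3781·(0.969900+0.926400+0.878300+0.875800+0.838900+0.811600+0.773100))/(1+149/3781) = 3659/5000 ≈ 0.731800

1 1/2 9699/10000
2 1 579/625
3 3/2 8783/10000
4 2 4379/5000
5 5/2 8389/10000
6 3 2029/2500
7 7/2 7731/10000
8 4 3659/5000
s(2.5y) = (1/(8389/10000) − 1)/(5/2) = 3222/41945 ≈ 7.6815%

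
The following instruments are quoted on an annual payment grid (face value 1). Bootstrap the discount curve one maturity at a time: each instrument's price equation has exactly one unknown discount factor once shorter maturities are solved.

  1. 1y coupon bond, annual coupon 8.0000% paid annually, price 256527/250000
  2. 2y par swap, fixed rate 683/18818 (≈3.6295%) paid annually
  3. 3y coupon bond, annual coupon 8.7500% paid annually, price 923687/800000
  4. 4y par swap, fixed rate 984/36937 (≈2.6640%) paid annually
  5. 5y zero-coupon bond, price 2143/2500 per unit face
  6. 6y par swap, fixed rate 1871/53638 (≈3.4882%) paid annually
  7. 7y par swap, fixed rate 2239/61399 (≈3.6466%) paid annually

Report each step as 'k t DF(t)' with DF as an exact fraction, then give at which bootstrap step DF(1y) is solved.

1 1 9501/10000
2 2 9317/10000
3 3 9103/10000
4 4 1127/1250
5 5 2143/2500
6 6 8129/10000
7 7 7761/10000
DF(1y) is solved at step 1

step 1 [1y] bond c/1=2/25: DF=(256527/250000 − 2/25·(0))/(1+2/25) = 9501/10000 ≈ 0.950100
step 2 [2y] swap r/1=683/18818: DF=(1 − 683/18818·(0.950100))/(1+683/18818) = 9317/10000 ≈ 0.931700
step 3 [3y] bond c/1=7/80: DF=(923687/800000 − 7/80·(0.950100+0.931700))/(1+7/80) = 9103/10000 ≈ 0.910300
step 4 [4y] swap r/1=984/36937: DF=(1 − 984/36937·(0.950100+0.931700+0.910300))/(1+984/36937) = 1127/1250 ≈ 0.901600
step 5 [5y] zero: DF = P = 2143/2500 ≈ 0.857200
step 6 [6y] swap r/1=1871/53638: DF=(1 − 1871/53638·(0.950100+0.931700+0.910300+0.901600+0.857200))/(1+1871/53638) = 8129/10000 ≈ 0.812900
step 7 [7y] swap r/1=2239/61399: DF=(1 − 2239/61399·(0.950100+0.931700+0.910300+0.901600+0.857200+0.812900))/(1+2239/61399) = 7761/10000 ≈ 0.776100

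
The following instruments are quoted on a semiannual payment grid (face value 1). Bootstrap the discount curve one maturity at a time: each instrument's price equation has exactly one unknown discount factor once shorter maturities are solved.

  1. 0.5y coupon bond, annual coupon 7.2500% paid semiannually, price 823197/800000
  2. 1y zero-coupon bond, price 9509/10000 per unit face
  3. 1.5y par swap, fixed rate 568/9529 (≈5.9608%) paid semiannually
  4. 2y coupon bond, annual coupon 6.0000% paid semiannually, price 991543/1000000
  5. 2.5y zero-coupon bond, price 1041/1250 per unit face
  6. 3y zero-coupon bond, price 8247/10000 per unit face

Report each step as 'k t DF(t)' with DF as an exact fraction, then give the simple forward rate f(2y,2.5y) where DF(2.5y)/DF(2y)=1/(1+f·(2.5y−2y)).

step 1 [0.5y] bond c/2=29/800: DF=(823197/800000 − 29/800·(0))/(1+29/800) = 993/1000 ≈ 0.993000
step 2 [1y] zero: DF = P = 9509/10000 ≈ 0.950900
step 3 [1.5y] swap r/2=284/9529: DF=(1 − 284/9529·(0.993000+0.950900))/(1+284/9529) = 2287/2500 ≈ 0.914800
step 4 [2y] bond c/2=3/100: DF=(991543/1000000 − 3/100·(0.993000+0.950900+0.914800))/(1+3/100) = 4397/5000 ≈ 0.879400
step 5 [2.5y] zero: DF = P = 1041/1250 ≈ 0.832800
step 6 [3y] zero: DF = P = 8247/10000 ≈ 0.824700

1 1/2 993/1000
2 1 9509/10000
3 3/2 2287/2500
4 2 4397/5000
5 5/2 1041/1250
6 3 8247/10000
f(2y,2.5y) = ((4397/5000)/(1041/1250) − 1)/(1/2) = 233/2082 ≈ 11.1912%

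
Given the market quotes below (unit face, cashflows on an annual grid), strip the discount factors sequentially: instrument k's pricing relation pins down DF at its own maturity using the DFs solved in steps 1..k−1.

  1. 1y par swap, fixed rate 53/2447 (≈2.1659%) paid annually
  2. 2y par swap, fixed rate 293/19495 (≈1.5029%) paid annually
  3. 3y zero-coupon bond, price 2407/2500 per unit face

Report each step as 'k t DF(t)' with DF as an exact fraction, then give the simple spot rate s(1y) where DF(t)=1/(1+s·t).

1 1 2447/2500
2 2 9707/10000
3 3 2407/2500
s(1y) = (1/(2447/2500) − 1)/(1) = 53/2447 ≈ 2.1659%

step 1 [1y] swap r/1=53/2447: DF=(1 − 53/2447·(0))/(1+53/2447) = 2447/2500 ≈ 0.978800
step 2 [2y] swap r/1=293/19495: DF=(1 − 293/19495·(0.978800))/(1+293/19495) = 9707/10000 ≈ 0.970700
step 3 [3y] zero: DF = P = 2407/2500 ≈ 0.962800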